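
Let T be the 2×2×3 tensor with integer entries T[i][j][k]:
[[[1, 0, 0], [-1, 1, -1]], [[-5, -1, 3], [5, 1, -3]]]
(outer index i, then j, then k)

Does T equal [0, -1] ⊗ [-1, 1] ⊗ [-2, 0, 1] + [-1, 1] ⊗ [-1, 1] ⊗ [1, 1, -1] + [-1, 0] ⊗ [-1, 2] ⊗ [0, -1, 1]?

Reconstruct entry (1,0,0) from the claimed factors: Σₗ aₗ[1]bₗ[0]cₗ[0] = (-1)·(-1)·(-2) + (1)·(-1)·(1) + (0)·(-1)·(0) = -3, but T[1,0,0] = -5. The claim is false.

No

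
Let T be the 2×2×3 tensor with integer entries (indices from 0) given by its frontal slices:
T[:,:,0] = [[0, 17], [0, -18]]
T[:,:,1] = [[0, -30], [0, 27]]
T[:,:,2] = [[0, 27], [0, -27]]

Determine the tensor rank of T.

2

Lower bound: the mode-1 unfolding of T (rows indexed by i, columns by (j,k) = (0,0), (0,1), (0,2), (1,0), (1,1), (1,2)) is [[0, 0, 0, 17, -30, 27], [0, 0, 0, -18, 27, -27]].
There the 2×2 minor on rows i ∈ {0, 1}, columns (j,k) ∈ {(1,0), (1,1)} is det [[17, -30], [-18, 27]] = -81 ≠ 0, so this unfolding has rank ≥ 2; CP rank is at least every unfolding rank, so rank(T) ≥ 2. (Flattening ranks never certify an upper bound on CP rank; for that we must actually write T with 2 rank-1 terms.)
Upper bound — finding two terms. Every mode-2 slice of T is a multiple of one matrix: T[:,j,:] = b[j]·M with b = [0, 1] and M = [[17, -30, 27], [-18, 27, -27]] (rows indexed by i, columns by k). So it suffices to write M as a sum of two rank-1 matrices.
Splitting M by its rows (i = 0, 1), M = [1, 0][17, -30, 27]ᵀ + [0, 1][-18, 27, -27]ᵀ.
Hence T = [1, 0] ⊗ [0, 1] ⊗ [17, -30, 27] + [0, 1] ⊗ [0, 1] ⊗ [-18, 27, -27], so rank(T) ≤ 2.
These bounds meet, so rank(T) = 2.
Check entry T[1,0,0] = 0: (0)·(0)·(17) + (1)·(0)·(-18) = 0.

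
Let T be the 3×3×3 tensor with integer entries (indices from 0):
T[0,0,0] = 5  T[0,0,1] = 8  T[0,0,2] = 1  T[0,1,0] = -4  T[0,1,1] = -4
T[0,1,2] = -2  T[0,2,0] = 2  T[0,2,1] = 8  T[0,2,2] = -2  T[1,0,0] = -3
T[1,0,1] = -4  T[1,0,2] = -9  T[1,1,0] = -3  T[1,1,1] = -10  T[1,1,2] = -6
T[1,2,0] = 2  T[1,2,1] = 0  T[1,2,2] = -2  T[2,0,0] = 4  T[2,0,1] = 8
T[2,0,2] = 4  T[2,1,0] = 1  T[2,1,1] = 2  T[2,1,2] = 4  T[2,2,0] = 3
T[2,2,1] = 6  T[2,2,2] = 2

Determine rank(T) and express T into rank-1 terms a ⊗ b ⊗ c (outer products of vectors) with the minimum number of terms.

Lower bound: in the mode-1 unfolding of T (rows indexed by i, columns by (j,k)) the 3×3 minor on rows i ∈ {0, 1, 2}, columns (j,k) ∈ {(0,0), (0,1), (0,2)} is det [[5, 8, 1], [-3, -4, -9], [4, 8, 4]] = 80 ≠ 0, so that unfolding has rank ≥ 3 and hence rank(T) ≥ 3 (CP rank is at least every unfolding rank, though it can be larger).
Upper bound: T is a sum of 3 rank-1 terms, T = [0, 2, -1] ⊗ [2, 2, 1] ⊗ [-1, -2, -2] + [1, -1, 0] ⊗ [1, -2, -2] ⊗ [1, 0, 1] + [2, 1, 1] ⊗ [2, -1, 2] ⊗ [1, 2, 0] (written with every a and b primitive with positive leading entry and the scale carried by c; CP decompositions are not unique, and this one is verified by expanding entrywise), so rank(T) ≤ 3.
These bounds meet, so rank(T) = 3.

rank(T) = 3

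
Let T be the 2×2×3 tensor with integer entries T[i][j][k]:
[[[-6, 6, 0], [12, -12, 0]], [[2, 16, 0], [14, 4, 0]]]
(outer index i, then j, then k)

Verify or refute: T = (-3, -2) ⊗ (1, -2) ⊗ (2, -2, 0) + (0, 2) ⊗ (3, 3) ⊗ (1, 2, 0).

Reconstruct entrywise from the claimed factors. For example, T[1,0,2] = 0 and Σₗ aₗ[1]bₗ[0]cₗ[2] = (-2)·(1)·(0) + (2)·(3)·(0) = 0; checking all 12 entries, every one matches. The claim holds.

Yes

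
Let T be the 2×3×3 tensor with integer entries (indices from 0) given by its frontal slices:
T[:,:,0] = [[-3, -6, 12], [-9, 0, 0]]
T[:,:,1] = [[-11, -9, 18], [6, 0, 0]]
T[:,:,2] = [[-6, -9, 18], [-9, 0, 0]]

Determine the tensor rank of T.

Lower bound: the mode-3 unfolding of T (rows indexed by k, columns by (i,j) = (0,0), (0,1), (0,2), (1,0), (1,1), (1,2)) is [[-3, -6, 12, -9, 0, 0], [-11, -9, 18, 6, 0, 0], [-6, -9, 18, -9, 0, 0]].
There the 2×2 minor on rows k ∈ {0, 1}, columns (i,j) ∈ {(0,0), (0,1)} is det [[-3, -6], [-11, -9]] = -39 ≠ 0, so this unfolding has rank ≥ 2; CP rank is at least every unfolding rank, so rank(T) ≥ 2. (Unfolding ranks only ever bound the CP rank from below — rank(T) can be strictly larger than all of them — so the matching upper bound has to come from an explicit 2-term decomposition.)
Upper bound — finding two terms. Write S_k = T[:,:,k] for the frontal slices: S₀ = [[-3, -6, 12], [-9, 0, 0]], S₁ = [[-11, -9, 18], [6, 0, 0]], S₂ = [[-6, -9, 18], [-9, 0, 0]].
If T = a₁ ⊗ b₁ ⊗ c₁ + a₂ ⊗ b₂ ⊗ c₂ then each S_k = c₁[k]·a₁b₁ᵀ + c₂[k]·a₂b₂ᵀ. S₀ and S₁ are linearly independent, so a₁b₁ᵀ and a₂b₂ᵀ must span the same plane of matrices: they are the rank-1 matrices of the form x·S₀ + y·S₁.
The 2×2 minor of x·S₀ + y·S₁ on rows {0,1}, columns {0,1} is −54·x² − 45·xy + 54·y² = (-9)·(2·x + 3·y)(3·x − 2·y), vanishing at (x:y) = (3:-2) and (2:3).
M₁ = 3·S₀ − 2·S₁ = [[13, 0, 0], [-39, 0, 0]] = 13·(1, -3)(1, 0, 0)ᵀ and M₂ = 2·S₀ + 3·S₁ = [[-39, -39, 78], [0, 0, 0]] = (-39)·(1, 0)(1, 1, -2)ᵀ, so take a₁ = (1, -3), b₁ = (1, 0, 0), a₂ = (1, 0), b₂ = (1, 1, -2).
Each slice is an integer combination of E₁ = a₁b₁ᵀ and E₂ = a₂b₂ᵀ: S₀ = 3·E₁ − 6·E₂, S₁ = −2·E₁ − 9·E₂, S₂ = 3·E₁ − 9·E₂; reading off coefficients, c₁ = (3, -2, 3) and c₂ = (-6, -9, -9).
Hence T = (1, -3) ⊗ (1, 0, 0) ⊗ (3, -2, 3) + (1, 0) ⊗ (1, 1, -2) ⊗ (-6, -9, -9), so rank(T) ≤ 2.
These bounds meet, so rank(T) = 2.

2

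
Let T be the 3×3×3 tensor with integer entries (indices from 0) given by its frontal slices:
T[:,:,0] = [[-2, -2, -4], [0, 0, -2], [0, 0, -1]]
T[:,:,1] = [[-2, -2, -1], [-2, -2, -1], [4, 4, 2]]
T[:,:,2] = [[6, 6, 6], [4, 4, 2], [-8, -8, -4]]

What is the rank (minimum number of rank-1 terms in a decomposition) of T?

Lower bound: in the mode-1 unfolding of T (rows indexed by i, columns by (j,k)) the 3×3 minor on rows i ∈ {0, 1, 2}, columns (j,k) ∈ {(0,0), (0,1), (2,0)} is det [[-2, -2, -4], [0, -2, -2], [0, 4, -1]] = -20 ≠ 0, so that unfolding has rank ≥ 3 and hence rank(T) ≥ 3 (CP rank is at least every unfolding rank, though it can be larger).
Upper bound: T is a sum of 3 rank-1 terms, T = [0, 2, 1] ∘ [0, 0, 1] ∘ [-1, 0, 0] + [1, 0, 0] ∘ [1, 1, 2] ∘ [-2, 0, 2] + [1, 1, -2] ∘ [2, 2, 1] ∘ [0, -1, 2] (one valid choice — decompositions are not unique — normalised so each a, b is primitive with positive first nonzero entry; check it by expanding all entries), so rank(T) ≤ 3.
These bounds meet, so rank(T) = 3.

3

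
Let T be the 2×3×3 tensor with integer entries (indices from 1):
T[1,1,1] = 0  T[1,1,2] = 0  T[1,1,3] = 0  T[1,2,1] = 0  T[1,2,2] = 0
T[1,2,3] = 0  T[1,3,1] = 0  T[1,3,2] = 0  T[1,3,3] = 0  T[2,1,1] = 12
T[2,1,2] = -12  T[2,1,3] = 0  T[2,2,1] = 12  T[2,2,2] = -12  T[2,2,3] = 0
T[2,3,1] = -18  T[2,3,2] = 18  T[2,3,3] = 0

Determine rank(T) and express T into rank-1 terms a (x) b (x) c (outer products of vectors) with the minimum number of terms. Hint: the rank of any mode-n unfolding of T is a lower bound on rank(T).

Lower bound: T ≠ 0 (e.g. T[2,1,1] = 12), so rank(T) ≥ 1.
Upper bound: the mode-1 fibre T[:,1,1] = [0, 12] gives a = [0, 1] (primitive direction); the mode-2 fibre T[2,:,1] = [12, 12, -18] gives b = [2, 2, -3]; then c[k] = T[2,1,k] / (a[2]·b[1]) = [12, -12, 0] / 2 = [6, -6, 0].
Expanding [0, 1] (x) [2, 2, -3] (x) [6, -6, 0] reproduces all 18 entries of T, so T = [0, 1] (x) [2, 2, -3] (x) [6, -6, 0] and rank(T) ≤ 1.
These bounds meet, so rank(T) = 1.

rank(T) = 1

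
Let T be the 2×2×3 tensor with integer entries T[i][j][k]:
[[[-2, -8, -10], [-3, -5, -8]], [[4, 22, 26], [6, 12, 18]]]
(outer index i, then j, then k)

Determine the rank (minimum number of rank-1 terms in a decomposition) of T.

2

Lower bound: the mode-3 unfolding of T (rows indexed by k, columns by (i,j) = (0,0), (0,1), (1,0), (1,1)) is [[-2, -3, 4, 6], [-8, -5, 22, 12], [-10, -8, 26, 18]].
There the 2×2 minor on rows k ∈ {0, 1}, columns (i,j) ∈ {(0,0), (0,1)} is det [[-2, -3], [-8, -5]] = -14 ≠ 0, so this unfolding has rank ≥ 2; CP rank is at least every unfolding rank, so rank(T) ≥ 2. (Flattening ranks never certify an upper bound on CP rank; for that we must actually write T with 2 rank-1 terms.)
Upper bound — finding two terms. Write S_k = T[:,:,k] for the frontal slices: S₀ = [[-2, -3], [4, 6]], S₁ = [[-8, -5], [22, 12]], S₂ = [[-10, -8], [26, 18]].
If T = a₁ ∘ b₁ ∘ c₁ + a₂ ∘ b₂ ∘ c₂ then each S_k = c₁[k]·a₁b₁ᵀ + c₂[k]·a₂b₂ᵀ. S₀ and S₁ are linearly independent, so a₁b₁ᵀ and a₂b₂ᵀ must span the same plane of matrices: they are the rank-1 matrices of the form x·S₀ + y·S₁.
det(x·S₀ + y·S₁) is 14·xy + 14·y² = 14·(y)(x + y), vanishing at (x:y) = (1:0) and (1:-1).
M₁ = S₀ = [[-2, -3], [4, 6]] = −[1, -2][2, 3]ᵀ and M₂ = S₀ − S₁ = [[6, 2], [-18, -6]] = 2·[1, -3][3, 1]ᵀ, so take a₁ = [1, -2], b₁ = [2, 3], a₂ = [1, -3], b₂ = [3, 1].
Each slice is an integer combination of E₁ = a₁b₁ᵀ and E₂ = a₂b₂ᵀ: S₀ = −E₁, S₁ = −E₁ − 2·E₂, S₂ = −2·E₁ − 2·E₂; reading off coefficients, c₁ = [-1, -1, -2] and c₂ = [0, -2, -2].
Hence T = [1, -2] ∘ [2, 3] ∘ [-1, -1, -2] + [1, -3] ∘ [3, 1] ∘ [0, -2, -2], so rank(T) ≤ 2.
These bounds meet, so rank(T) = 2.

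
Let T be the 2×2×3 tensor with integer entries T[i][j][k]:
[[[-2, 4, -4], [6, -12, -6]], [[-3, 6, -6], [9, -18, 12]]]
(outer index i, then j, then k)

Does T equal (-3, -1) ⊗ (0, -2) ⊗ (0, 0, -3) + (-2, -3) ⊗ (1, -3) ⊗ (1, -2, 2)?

Reconstruct entrywise from the claimed factors. For example, T[0,1,0] = 6 and Σₗ aₗ[0]bₗ[1]cₗ[0] = (-3)·(-2)·(0) + (-2)·(-3)·(1) = 6; checking all 12 entries, every one matches. The claim holds.

Yes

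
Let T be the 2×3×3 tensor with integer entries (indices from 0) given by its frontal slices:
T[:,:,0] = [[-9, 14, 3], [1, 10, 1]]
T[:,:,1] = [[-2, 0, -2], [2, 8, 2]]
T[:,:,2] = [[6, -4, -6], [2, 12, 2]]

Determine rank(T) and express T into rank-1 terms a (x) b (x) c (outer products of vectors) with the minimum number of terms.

rank(T) = 3

Lower bound: in the mode-3 unfolding of T (rows indexed by k, columns by (i,j)) the 3×3 minor on rows k ∈ {0, 1, 2}, columns (i,j) ∈ {(0,0), (0,1), (0,2)} is det [[-9, 14, 3], [-2, 0, -2], [6, -4, -6]] = -240 ≠ 0, so that unfolding has rank ≥ 3 and hence rank(T) ≥ 3 (CP rank is at least every unfolding rank, though it can be larger).
Upper bound: T is a sum of 3 rank-1 terms, T = [1, -1] (x) [1, 2, 1] (x) [-1, -2, -2] + [1, 0] (x) [2, -2, -1] (x) [-4, 0, 4] + [1, 1] (x) [0, 1, 0] (x) [8, 4, 8] (one valid choice — decompositions are not unique — normalised so each a, b is primitive with positive first nonzero entry; check it by expanding all entries), so rank(T) ≤ 3.
These bounds meet, so rank(T) = 3.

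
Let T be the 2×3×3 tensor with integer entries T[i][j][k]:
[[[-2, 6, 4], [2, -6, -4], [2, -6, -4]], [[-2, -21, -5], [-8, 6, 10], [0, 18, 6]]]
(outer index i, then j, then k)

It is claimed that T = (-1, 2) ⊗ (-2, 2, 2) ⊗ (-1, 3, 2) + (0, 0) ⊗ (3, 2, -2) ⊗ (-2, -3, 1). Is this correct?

No

Reconstruct entry (1,0,0) from the claimed factors: Σₗ aₗ[1]bₗ[0]cₗ[0] = (2)·(-2)·(-1) + (0)·(3)·(-2) = 4, but T[1,0,0] = -2. The claim is false.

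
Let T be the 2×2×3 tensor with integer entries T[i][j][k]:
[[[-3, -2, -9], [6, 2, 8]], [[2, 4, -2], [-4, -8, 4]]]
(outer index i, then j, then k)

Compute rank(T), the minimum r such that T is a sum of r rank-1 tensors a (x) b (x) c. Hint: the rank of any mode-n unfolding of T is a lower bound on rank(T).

Lower bound: in the mode-3 unfolding of T (rows indexed by k, columns by (i,j)) the 3×3 minor on rows k ∈ {0, 1, 2}, columns (i,j) ∈ {(0,0), (0,1), (1,0)} is det [[-3, 6, 2], [-2, 2, 4], [-9, 8, -2]] = -128 ≠ 0, so that unfolding has rank ≥ 3 and hence rank(T) ≥ 3 (CP rank is at least every unfolding rank, though it can be larger).
Upper bound: T is a sum of 3 rank-1 terms, T = [1, 0] (x) [0, 1] (x) [4, 2, -2] + [1, 0] (x) [1, -1] (x) [-4, -4, -8] + [1, 2] (x) [1, -2] (x) [1, 2, -1] (one valid choice — decompositions are not unique — normalised so each a, b is primitive with positive first nonzero entry; check it by expanding all entries), so rank(T) ≤ 3.
These bounds meet, so rank(T) = 3.

3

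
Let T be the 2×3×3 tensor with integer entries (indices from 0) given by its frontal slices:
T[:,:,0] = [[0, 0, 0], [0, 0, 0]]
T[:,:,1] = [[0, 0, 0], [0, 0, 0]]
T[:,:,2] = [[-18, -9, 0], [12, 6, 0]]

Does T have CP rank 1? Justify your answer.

If T = a ⊗ b ⊗ c then every fibre of T is a multiple of the corresponding factor, so read the factors off the fibres through the nonzero entry T[0,0,2] = -18.
The mode-1 fibre T[:,0,2] = [-18, 12] gives a = [3, -2] (primitive direction); the mode-2 fibre T[0,:,2] = [-18, -9, 0] gives b = [2, 1, 0]; then c[k] = T[0,0,k] / (a[0]·b[0]) = [0, 0, -18] / 6 = [0, 0, -3].
Expanding [3, -2] ⊗ [2, 1, 0] ⊗ [0, 0, -3] reproduces all 18 entries of T, so T = [3, -2] ⊗ [2, 1, 0] ⊗ [0, 0, -3] and rank(T) ≤ 1.
Equivalently every frontal slice T[:,:,k] is c[k] times the rank-1 matrix [3, -2] ⊗ [2, 1, 0]. So T has rank 1 (it is nonzero).

Yes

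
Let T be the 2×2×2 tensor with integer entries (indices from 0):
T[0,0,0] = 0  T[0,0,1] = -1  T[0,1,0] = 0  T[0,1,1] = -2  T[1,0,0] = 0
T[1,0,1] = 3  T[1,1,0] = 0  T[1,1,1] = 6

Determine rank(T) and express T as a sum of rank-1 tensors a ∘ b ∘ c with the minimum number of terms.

rank(T) = 1

Lower bound: T ≠ 0 (e.g. T[0,0,1] = -1), so rank(T) ≥ 1.
Upper bound: if T = a ∘ b ∘ c then every fibre of T is a multiple of the corresponding factor, so read the factors off the fibres through the nonzero entry T[0,0,1] = -1.
The mode-1 fibre T[:,0,1] = [-1, 3] gives a = [1, -3] (primitive direction); the mode-2 fibre T[0,:,1] = [-1, -2] gives b = [1, 2]; then c[k] = T[0,0,k] / (a[0]·b[0]) = [0, -1] / 1 = [0, -1].
Expanding [1, -3] ∘ [1, 2] ∘ [0, -1] reproduces all 8 entries of T, so T = [1, -3] ∘ [1, 2] ∘ [0, -1] and rank(T) ≤ 1.
These bounds meet, so rank(T) = 1.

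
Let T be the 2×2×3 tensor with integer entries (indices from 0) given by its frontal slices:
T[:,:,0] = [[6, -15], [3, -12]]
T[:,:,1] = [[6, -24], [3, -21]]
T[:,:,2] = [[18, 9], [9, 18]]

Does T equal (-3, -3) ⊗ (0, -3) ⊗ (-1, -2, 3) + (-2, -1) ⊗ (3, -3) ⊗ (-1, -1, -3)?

Reconstruct entrywise from the claimed factors. For example, T[1,1,2] = 18 and Σₗ aₗ[1]bₗ[1]cₗ[2] = (-3)·(-3)·(3) + (-1)·(-3)·(-3) = 18; checking all 12 entries, every one matches. The claim holds.

Yes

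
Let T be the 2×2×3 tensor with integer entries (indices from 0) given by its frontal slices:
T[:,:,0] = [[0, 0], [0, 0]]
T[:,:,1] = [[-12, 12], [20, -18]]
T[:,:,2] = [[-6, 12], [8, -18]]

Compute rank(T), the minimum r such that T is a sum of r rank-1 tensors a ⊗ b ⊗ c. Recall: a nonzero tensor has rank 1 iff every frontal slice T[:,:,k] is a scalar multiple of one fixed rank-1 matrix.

Lower bound: the mode-1 unfolding of T (rows indexed by i, columns by (j,k) = (0,0), (0,1), (0,2), (1,0), (1,1), (1,2)) is [[0, -12, -6, 0, 12, 12], [0, 20, 8, 0, -18, -18]].
There the 2×2 minor on rows i ∈ {0, 1}, columns (j,k) ∈ {(0,1), (0,2)} is det [[-12, -6], [20, 8]] = 24 ≠ 0, so this unfolding has rank ≥ 2; CP rank is at least every unfolding rank, so rank(T) ≥ 2. (This is only a lower bound: in general the CP rank may exceed every unfolding rank, so we still need to exhibit 2 rank-1 terms summing to T.)
Upper bound — finding two terms. Write S_k = T[:,:,k] for the frontal slices: S₀ = [[0, 0], [0, 0]], S₁ = [[-12, 12], [20, -18]], S₂ = [[-6, 12], [8, -18]].
If T = a₁ ⊗ b₁ ⊗ c₁ + a₂ ⊗ b₂ ⊗ c₂ then each S_k = c₁[k]·a₁b₁ᵀ + c₂[k]·a₂b₂ᵀ. S₁ and S₂ are linearly independent, so a₁b₁ᵀ and a₂b₂ᵀ must span the same plane of matrices: they are the rank-1 matrices of the form x·S₁ + y·S₂.
det(x·S₁ + y·S₂) is −24·x² − 12·xy + 12·y² = (-12)·(2·x − y)(x + y), vanishing at (x:y) = (1:2) and (1:-1).
M₁ = S₁ + 2·S₂ = [[-24, 36], [36, -54]] = (-6)·[2, -3][2, -3]ᵀ and M₂ = S₁ − S₂ = [[-6, 0], [12, 0]] = (-6)·[1, -2][1, 0]ᵀ, so take a₁ = [2, -3], b₁ = [2, -3], a₂ = [1, -2], b₂ = [1, 0].
Each slice is an integer combination of E₁ = a₁b₁ᵀ and E₂ = a₂b₂ᵀ: S₀ = 0, S₁ = −2·E₁ − 4·E₂, S₂ = −2·E₁ + 2·E₂; reading off coefficients, c₁ = [0, -2, -2] and c₂ = [0, -4, 2].
Hence T = [2, -3] ⊗ [2, -3] ⊗ [0, -2, -2] + [1, -2] ⊗ [1, 0] ⊗ [0, -4, 2], so rank(T) ≤ 2.
These bounds meet, so rank(T) = 2.
Check entry T[1,1,2] = -18: (-3)·(-3)·(-2) + (-2)·(0)·(2) = -18.

2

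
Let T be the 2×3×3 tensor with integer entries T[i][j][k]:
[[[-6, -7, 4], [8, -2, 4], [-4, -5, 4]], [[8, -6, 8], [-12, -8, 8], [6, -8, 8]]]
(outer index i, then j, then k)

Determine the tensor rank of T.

Lower bound: the mode-3 unfolding of T (rows indexed by k, columns by (i,j) = (0,0), (0,1), (0,2), (1,0), (1,1), (1,2)) is [[-6, 8, -4, 8, -12, 6], [-7, -2, -5, -6, -8, -8], [4, 4, 4, 8, 8, 8]].
There the 3×3 minor on rows k ∈ {0, 1, 2}, columns (i,j) ∈ {(0,0), (0,1), (0,2)} is det [[-6, 8, -4], [-7, -2, -5], [4, 4, 4]] = 72 ≠ 0, so this unfolding has rank ≥ 3; CP rank is at least every unfolding rank, so rank(T) ≥ 3. (This is only a lower bound: in general the CP rank may exceed every unfolding rank, so we still need to exhibit 3 rank-1 terms summing to T.)
Upper bound: T is a sum of 3 rank-1 terms, T = [1, -2] (x) [1, -2, 1] (x) [-2, 1, 0] + [1, -1] (x) [2, -2, 1] (x) [-2, -2, 0] + [1, 2] (x) [1, 1, 1] (x) [0, -4, 4] (one valid choice — decompositions are not unique — normalised so each a, b is primitive with positive first nonzero entry; check it by expanding all entries), so rank(T) ≤ 3.
These bounds meet, so rank(T) = 3.
Check entry T[0,1,1] = -2: (1)·(-2)·(1) + (1)·(-2)·(-2) + (1)·(1)·(-4) = -2.

3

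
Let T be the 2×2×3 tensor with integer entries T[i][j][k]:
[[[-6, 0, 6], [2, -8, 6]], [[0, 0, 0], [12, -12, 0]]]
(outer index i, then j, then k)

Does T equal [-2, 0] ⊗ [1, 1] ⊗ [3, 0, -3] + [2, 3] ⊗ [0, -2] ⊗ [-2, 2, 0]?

Yes

Reconstruct entrywise from the claimed factors. For example, T[1,1,2] = 0 and Σₗ aₗ[1]bₗ[1]cₗ[2] = (0)·(1)·(-3) + (3)·(-2)·(0) = 0; checking all 12 entries, every one matches. The claim holds.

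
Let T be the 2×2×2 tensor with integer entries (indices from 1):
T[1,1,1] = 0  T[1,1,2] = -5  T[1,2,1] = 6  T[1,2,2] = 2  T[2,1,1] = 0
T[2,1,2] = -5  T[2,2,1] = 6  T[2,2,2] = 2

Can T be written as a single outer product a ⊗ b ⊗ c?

No

The mode-3 unfolding of T (rows indexed by k, columns by (i,j) = (1,1), (1,2), (2,1), (2,2)) is [[0, 6, 0, 6], [-5, 2, -5, 2]].
There the 2×2 minor on rows k ∈ {1, 2}, columns (i,j) ∈ {(1,1), (1,2)} is det [[0, 6], [-5, 2]] = 30 ≠ 0, so this unfolding has rank ≥ 2; CP rank is at least every unfolding rank, so rank(T) ≥ 2.
In particular rank(T) ≥ 2 > 1, so T is not rank-1.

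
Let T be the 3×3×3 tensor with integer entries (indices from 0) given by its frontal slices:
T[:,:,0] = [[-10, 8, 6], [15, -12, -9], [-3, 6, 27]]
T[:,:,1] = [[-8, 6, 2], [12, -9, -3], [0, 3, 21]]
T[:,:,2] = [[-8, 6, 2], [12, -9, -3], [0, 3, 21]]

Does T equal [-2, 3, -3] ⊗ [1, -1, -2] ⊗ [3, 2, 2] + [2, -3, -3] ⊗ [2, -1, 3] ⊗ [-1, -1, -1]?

Yes

Reconstruct entrywise from the claimed factors. For example, T[0,1,0] = 8 and Σₗ aₗ[0]bₗ[1]cₗ[0] = (-2)·(-1)·(3) + (2)·(-1)·(-1) = 8; checking all 27 entries, every one matches. The claim holds.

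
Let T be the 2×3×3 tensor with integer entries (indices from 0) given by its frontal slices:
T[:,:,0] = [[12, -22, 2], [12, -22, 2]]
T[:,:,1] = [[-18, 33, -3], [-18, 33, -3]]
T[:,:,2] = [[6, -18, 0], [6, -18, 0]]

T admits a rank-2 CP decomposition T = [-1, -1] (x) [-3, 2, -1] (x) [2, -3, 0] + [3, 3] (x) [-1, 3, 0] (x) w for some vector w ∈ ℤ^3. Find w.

w = [-2, 3, -2]

Subtract the known terms from T to get the rank-1 residual R = [3, 3] (x) [-1, 3, 0] (x) w, so R[i,j,k] = a[i]·b[j]·w[k]. Pick indices with nonzero a[0]·b[0] = (3)·(-1) = -3. Only the fibre through (0,0,·) is needed: R[0,0,:] = T[0,0,:] − Σₗ aₗ[0]bₗ[0]cₗ = [12, -18, 6] − (-1)·(-3)·[2, -3, 0] = [6, -9, 6]. Then w[k] = R[0,0,k] / -3 for each k, giving w = [6, -9, 6] / -3 = [-2, 3, -2].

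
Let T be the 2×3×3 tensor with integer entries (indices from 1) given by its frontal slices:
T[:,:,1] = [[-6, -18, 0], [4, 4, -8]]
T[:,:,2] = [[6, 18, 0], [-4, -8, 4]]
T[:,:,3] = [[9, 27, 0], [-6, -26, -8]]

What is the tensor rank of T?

Lower bound: the mode-1 unfolding of T (rows indexed by i, columns by (j,k) = (1,1), (1,2), (1,3), (2,1), (2,2), (2,3), (3,1), (3,2), (3,3)) is [[-6, 6, 9, -18, 18, 27, 0, 0, 0], [4, -4, -6, 4, -8, -26, -8, 4, -8]].
There the 2×2 minor on rows i ∈ {1, 2}, columns (j,k) ∈ {(1,1), (2,1)} is det [[-6, -18], [4, 4]] = 48 ≠ 0, so this unfolding has rank ≥ 2; CP rank is at least every unfolding rank, so rank(T) ≥ 2. (Unfolding ranks only ever bound the CP rank from below — rank(T) can be strictly larger than all of them — so the matching upper bound has to come from an explicit 2-term decomposition.)
Upper bound — finding two terms. Write S_k = T[:,:,k] for the frontal slices: S₁ = [[-6, -18, 0], [4, 4, -8]], S₂ = [[6, 18, 0], [-4, -8, 4]], S₃ = [[9, 27, 0], [-6, -26, -8]].
If T = a₁ ⊗ b₁ ⊗ c₁ + a₂ ⊗ b₂ ⊗ c₂ then each S_k = c₁[k]·a₁b₁ᵀ + c₂[k]·a₂b₂ᵀ. S₁ and S₂ are linearly independent, so a₁b₁ᵀ and a₂b₂ᵀ must span the same plane of matrices: they are the rank-1 matrices of the form x·S₁ + y·S₂.
The 2×2 minor of x·S₁ + y·S₂ on rows {1,2}, columns {1,2} is 48·x² − 72·xy + 24·y² = 24·(2·x − y)(x − y), vanishing at (x:y) = (1:2) and (1:1).
M₁ = S₁ + 2·S₂ = [[6, 18, 0], [-4, -12, 0]] = 2·[3, -2][1, 3, 0]ᵀ and M₂ = S₁ + S₂ = [[0, 0, 0], [0, -4, -4]] = (-4)·[0, 1][0, 1, 1]ᵀ, so take a₁ = [3, -2], b₁ = [1, 3, 0], a₂ = [0, 1], b₂ = [0, 1, 1].
Each slice is an integer combination of E₁ = a₁b₁ᵀ and E₂ = a₂b₂ᵀ: S₁ = −2·E₁ − 8·E₂, S₂ = 2·E₁ + 4·E₂, S₃ = 3·E₁ − 8·E₂; reading off coefficients, c₁ = [-2, 2, 3] and c₂ = [-8, 4, -8].
Hence T = [3, -2] ⊗ [1, 3, 0] ⊗ [-2, 2, 3] + [0, 1] ⊗ [0, 1, 1] ⊗ [-8, 4, -8], so rank(T) ≤ 2.
These bounds meet, so rank(T) = 2.

2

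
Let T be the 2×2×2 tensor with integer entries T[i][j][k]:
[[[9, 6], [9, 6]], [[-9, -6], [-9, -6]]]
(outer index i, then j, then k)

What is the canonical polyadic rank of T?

1

Lower bound: T ≠ 0 (e.g. T[0,0,0] = 9), so rank(T) ≥ 1.
Upper bound: if T = a ⊗ b ⊗ c then every fibre of T is a multiple of the corresponding factor, so read the factors off the fibres through the nonzero entry T[0,0,0] = 9.
The mode-1 fibre T[:,0,0] = [9, -9] gives a = [1, -1] (primitive direction); the mode-2 fibre T[0,:,0] = [9, 9] gives b = [1, 1]; then c[k] = T[0,0,k] / (a[0]·b[0]) = [9, 6] / 1 = [9, 6].
Expanding [1, -1] ⊗ [1, 1] ⊗ [9, 6] reproduces all 8 entries of T, so T = [1, -1] ⊗ [1, 1] ⊗ [9, 6] and rank(T) ≤ 1.
These bounds meet, so rank(T) = 1.
Check entry T[1,0,1] = -6: (-1)·(1)·(6) = -6.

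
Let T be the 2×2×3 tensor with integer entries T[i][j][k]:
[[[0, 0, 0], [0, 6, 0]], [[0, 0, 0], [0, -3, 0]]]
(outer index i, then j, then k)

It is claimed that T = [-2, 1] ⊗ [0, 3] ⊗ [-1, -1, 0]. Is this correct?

Reconstruct entry (0,1,0) from the claimed factors: Σₗ aₗ[0]bₗ[1]cₗ[0] = (-2)·(3)·(-1) = 6, but T[0,1,0] = 0. The claim is false.

No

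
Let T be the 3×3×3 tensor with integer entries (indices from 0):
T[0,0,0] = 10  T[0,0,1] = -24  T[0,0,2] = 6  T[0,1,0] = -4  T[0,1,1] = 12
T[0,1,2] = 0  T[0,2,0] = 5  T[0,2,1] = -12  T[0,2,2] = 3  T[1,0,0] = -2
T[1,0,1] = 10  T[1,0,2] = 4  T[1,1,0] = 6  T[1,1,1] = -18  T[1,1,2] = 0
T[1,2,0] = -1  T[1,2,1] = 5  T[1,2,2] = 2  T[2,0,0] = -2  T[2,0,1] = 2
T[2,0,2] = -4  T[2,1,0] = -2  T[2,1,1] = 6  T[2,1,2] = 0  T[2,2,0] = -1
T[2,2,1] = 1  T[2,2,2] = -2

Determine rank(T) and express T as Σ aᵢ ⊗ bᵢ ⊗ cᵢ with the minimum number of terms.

Lower bound: the mode-3 unfolding of T (rows indexed by k, columns by (i,j) = (0,0), (0,1), (0,2), (1,0), (1,1), (1,2), (2,0), (2,1), (2,2)) is [[10, -4, 5, -2, 6, -1, -2, -2, -1], [-24, 12, -12, 10, -18, 5, 2, 6, 1], [6, 0, 3, 4, 0, 2, -4, 0, -2]].
There the 2×2 minor on rows k ∈ {0, 1}, columns (i,j) ∈ {(0,0), (0,1)} is det [[10, -4], [-24, 12]] = 24 ≠ 0, so this unfolding has rank ≥ 2; CP rank is at least every unfolding rank, so rank(T) ≥ 2. (Flattening ranks never certify an upper bound on CP rank; for that we must actually write T with 2 rank-1 terms.)
Upper bound — finding two terms. Write S_k = T[:,:,k] for the frontal slices: S₀ = [[10, -4, 5], [-2, 6, -1], [-2, -2, -1]], S₁ = [[-24, 12, -12], [10, -18, 5], [2, 6, 1]], S₂ = [[6, 0, 3], [4, 0, 2], [-4, 0, -2]].
If T = a₁ ⊗ b₁ ⊗ c₁ + a₂ ⊗ b₂ ⊗ c₂ then each S_k = c₁[k]·a₁b₁ᵀ + c₂[k]·a₂b₂ᵀ. S₀ and S₁ are linearly independent, so a₁b₁ᵀ and a₂b₂ᵀ must span the same plane of matrices: they are the rank-1 matrices of the form x·S₀ + y·S₁.
The 2×2 minor of x·S₀ + y·S₁ on rows {0,1}, columns {0,1} is 52·x² − 260·xy + 312·y² = 52·(x − 3·y)(x − 2·y), vanishing at (x:y) = (3:1) and (2:1).
M₁ = 3·S₀ + S₁ = [[6, 0, 3], [4, 0, 2], [-4, 0, -2]] = [3, 2, -2][2, 0, 1]ᵀ and M₂ = 2·S₀ + S₁ = [[-4, 4, -2], [6, -6, 3], [-2, 2, -1]] = −[2, -3, 1][2, -2, 1]ᵀ, so take a₁ = [3, 2, -2], b₁ = [2, 0, 1], a₂ = [2, -3, 1], b₂ = [2, -2, 1].
Each slice is an integer combination of E₁ = a₁b₁ᵀ and E₂ = a₂b₂ᵀ: S₀ = E₁ + E₂, S₁ = −2·E₁ − 3·E₂, S₂ = E₁; reading off coefficients, c₁ = [1, -2, 1] and c₂ = [1, -3, 0].
Hence T = [3, 2, -2] ⊗ [2, 0, 1] ⊗ [1, -2, 1] + [2, -3, 1] ⊗ [2, -2, 1] ⊗ [1, -3, 0], so rank(T) ≤ 2.
These bounds meet, so rank(T) = 2.

rank(T) = 2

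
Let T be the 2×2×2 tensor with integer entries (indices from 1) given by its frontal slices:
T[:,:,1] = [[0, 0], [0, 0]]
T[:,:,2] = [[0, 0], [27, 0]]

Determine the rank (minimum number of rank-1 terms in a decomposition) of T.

Lower bound: T ≠ 0 (e.g. T[2,1,2] = 27), so rank(T) ≥ 1.
Upper bound: if T = a ⊗ b ⊗ c then every fibre of T is a multiple of the corresponding factor, so read the factors off the fibres through the nonzero entry T[2,1,2] = 27.
The mode-1 fibre T[:,1,2] = [0, 27] gives a = [0, 1] (primitive direction); the mode-2 fibre T[2,:,2] = [27, 0] gives b = [1, 0]; then c[k] = T[2,1,k] / (a[2]·b[1]) = [0, 27] / 1 = [0, 27].
Expanding [0, 1] ⊗ [1, 0] ⊗ [0, 27] reproduces all 8 entries of T, so T = [0, 1] ⊗ [1, 0] ⊗ [0, 27] and rank(T) ≤ 1.
These bounds meet, so rank(T) = 1.

1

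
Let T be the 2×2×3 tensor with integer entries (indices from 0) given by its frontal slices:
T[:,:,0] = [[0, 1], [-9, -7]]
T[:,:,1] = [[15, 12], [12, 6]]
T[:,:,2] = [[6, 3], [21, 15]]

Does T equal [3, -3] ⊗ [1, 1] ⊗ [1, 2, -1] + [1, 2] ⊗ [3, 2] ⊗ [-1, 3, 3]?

Reconstruct entrywise from the claimed factors. For example, T[1,0,2] = 21 and Σₗ aₗ[1]bₗ[0]cₗ[2] = (-3)·(1)·(-1) + (2)·(3)·(3) = 21; checking all 12 entries, every one matches. The claim holds.

Yes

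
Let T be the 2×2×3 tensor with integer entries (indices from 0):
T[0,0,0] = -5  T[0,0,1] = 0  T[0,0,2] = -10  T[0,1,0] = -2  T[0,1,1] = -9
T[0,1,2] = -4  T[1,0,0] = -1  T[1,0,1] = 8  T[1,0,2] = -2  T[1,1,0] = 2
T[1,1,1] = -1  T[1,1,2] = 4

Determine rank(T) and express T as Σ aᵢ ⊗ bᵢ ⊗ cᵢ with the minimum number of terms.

rank(T) = 2

Lower bound: the mode-3 unfolding of T (rows indexed by k, columns by (i,j) = (0,0), (0,1), (1,0), (1,1)) is [[-5, -2, -1, 2], [0, -9, 8, -1], [-10, -4, -2, 4]].
There the 2×2 minor on rows k ∈ {0, 1}, columns (i,j) ∈ {(0,0), (0,1)} is det [[-5, -2], [0, -9]] = 45 ≠ 0, so this unfolding has rank ≥ 2; CP rank is at least every unfolding rank, so rank(T) ≥ 2. (Flattening ranks never certify an upper bound on CP rank; for that we must actually write T with 2 rank-1 terms.)
Upper bound — finding two terms. Write S_k = T[:,:,k] for the frontal slices: S₀ = [[-5, -2], [-1, 2]], S₁ = [[0, -9], [8, -1]], S₂ = [[-10, -4], [-2, 4]].
If T = a₁ ⊗ b₁ ⊗ c₁ + a₂ ⊗ b₂ ⊗ c₂ then each S_k = c₁[k]·a₁b₁ᵀ + c₂[k]·a₂b₂ᵀ. S₀ and S₁ are linearly independent, so a₁b₁ᵀ and a₂b₂ᵀ must span the same plane of matrices: they are the rank-1 matrices of the form x·S₀ + y·S₁.
det(x·S₀ + y·S₁) is −12·x² + 12·xy + 72·y² = (-12)·(x − 3·y)(x + 2·y), vanishing at (x:y) = (3:1) and (2:-1).
M₁ = 3·S₀ + S₁ = [[-15, -15], [5, 5]] = (-5)·[3, -1][1, 1]ᵀ and M₂ = 2·S₀ − S₁ = [[-10, 5], [-10, 5]] = (-5)·[1, 1][2, -1]ᵀ, so take a₁ = [3, -1], b₁ = [1, 1], a₂ = [1, 1], b₂ = [2, -1].
Each slice is an integer combination of E₁ = a₁b₁ᵀ and E₂ = a₂b₂ᵀ: S₀ = −E₁ − E₂, S₁ = −2·E₁ + 3·E₂, S₂ = −2·E₁ − 2·E₂; reading off coefficients, c₁ = [-1, -2, -2] and c₂ = [-1, 3, -2].
Hence T = [3, -1] ⊗ [1, 1] ⊗ [-1, -2, -2] + [1, 1] ⊗ [2, -1] ⊗ [-1, 3, -2], so rank(T) ≤ 2.
These bounds meet, so rank(T) = 2.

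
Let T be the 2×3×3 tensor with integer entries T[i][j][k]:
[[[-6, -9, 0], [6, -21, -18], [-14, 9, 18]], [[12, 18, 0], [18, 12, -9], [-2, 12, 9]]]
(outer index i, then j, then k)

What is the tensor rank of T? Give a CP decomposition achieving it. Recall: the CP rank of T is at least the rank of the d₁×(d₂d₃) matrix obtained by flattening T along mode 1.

Lower bound: the mode-2 unfolding of T (rows indexed by j, columns by (i,k) = (0,0), (0,1), (0,2), (1,0), (1,1), (1,2)) is [[-6, -9, 0, 12, 18, 0], [6, -21, -18, 18, 12, -9], [-14, 9, 18, -2, 12, 9]].
There the 2×2 minor on rows j ∈ {0, 1}, columns (i,k) ∈ {(0,0), (0,1)} is det [[-6, -9], [6, -21]] = 180 ≠ 0, so this unfolding has rank ≥ 2; CP rank is at least every unfolding rank, so rank(T) ≥ 2. (Unfolding ranks only ever bound the CP rank from below — rank(T) can be strictly larger than all of them — so the matching upper bound has to come from an explicit 2-term decomposition.)
Upper bound — finding two terms. Write S_k = T[:,:,k] for the frontal slices: S₀ = [[-6, 6, -14], [12, 18, -2]], S₁ = [[-9, -21, 9], [18, 12, 12]], S₂ = [[0, -18, 18], [0, -9, 9]].
If T = a₁ ⊗ b₁ ⊗ c₁ + a₂ ⊗ b₂ ⊗ c₂ then each S_k = c₁[k]·a₁b₁ᵀ + c₂[k]·a₂b₂ᵀ. S₀ and S₁ are linearly independent, so a₁b₁ᵀ and a₂b₂ᵀ must span the same plane of matrices: they are the rank-1 matrices of the form x·S₀ + y·S₁.
The 2×2 minor of x·S₀ + y·S₁ on rows {0,1}, columns {0,1} is −180·x² − 90·xy + 270·y² = (-90)·(2·x + 3·y)(x − y), vanishing at (x:y) = (3:-2) and (1:1).
M₁ = 3·S₀ − 2·S₁ = [[0, 60, -60], [0, 30, -30]] = 30·(2, 1)(0, 1, -1)ᵀ and M₂ = S₀ + S₁ = [[-15, -15, -5], [30, 30, 10]] = (-5)·(1, -2)(3, 3, 1)ᵀ, so take a₁ = (2, 1), b₁ = (0, 1, -1), a₂ = (1, -2), b₂ = (3, 3, 1).
Each slice is an integer combination of E₁ = a₁b₁ᵀ and E₂ = a₂b₂ᵀ: S₀ = 6·E₁ − 2·E₂, S₁ = −6·E₁ − 3·E₂, S₂ = −9·E₁; reading off coefficients, c₁ = (6, -6, -9) and c₂ = (-2, -3, 0).
Hence T = (2, 1) ⊗ (0, 1, -1) ⊗ (6, -6, -9) + (1, -2) ⊗ (3, 3, 1) ⊗ (-2, -3, 0), so rank(T) ≤ 2.
These bounds meet, so rank(T) = 2.

rank(T) = 2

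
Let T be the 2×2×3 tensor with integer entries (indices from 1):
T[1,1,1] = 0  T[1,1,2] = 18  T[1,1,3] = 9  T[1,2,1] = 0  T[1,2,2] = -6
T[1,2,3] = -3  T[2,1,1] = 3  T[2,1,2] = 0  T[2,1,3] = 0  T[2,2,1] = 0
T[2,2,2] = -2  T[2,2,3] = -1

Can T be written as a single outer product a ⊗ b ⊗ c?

The mode-2 unfolding of T (rows indexed by j, columns by (i,k) = (1,1), (1,2), (1,3), (2,1), (2,2), (2,3)) is [[0, 18, 9, 3, 0, 0], [0, -6, -3, 0, -2, -1]].
There the 2×2 minor on rows j ∈ {1, 2}, columns (i,k) ∈ {(1,2), (2,1)} is det [[18, 3], [-6, 0]] = 18 ≠ 0, so this unfolding has rank ≥ 2; CP rank is at least every unfolding rank, so rank(T) ≥ 2.
In particular rank(T) ≥ 2 > 1, so T is not rank-1.

No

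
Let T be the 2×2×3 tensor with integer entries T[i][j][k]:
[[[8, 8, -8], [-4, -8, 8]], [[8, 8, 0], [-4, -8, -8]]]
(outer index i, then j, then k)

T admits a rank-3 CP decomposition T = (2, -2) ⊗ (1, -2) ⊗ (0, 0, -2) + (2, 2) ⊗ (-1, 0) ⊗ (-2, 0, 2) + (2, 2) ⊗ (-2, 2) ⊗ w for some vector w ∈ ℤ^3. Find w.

w = (-1, -2, 0)

Subtract the known terms from T to get the rank-1 residual R = (2, 2) ⊗ (-2, 2) ⊗ w, so R[i,j,k] = a[i]·b[j]·w[k]. Pick indices with nonzero a[0]·b[0] = (2)·(-2) = -4. Only the fibre through (0,0,·) is needed: R[0,0,:] = T[0,0,:] − Σₗ aₗ[0]bₗ[0]cₗ = [8, 8, -8] − (2)·(1)·(0, 0, -2) − (2)·(-1)·(-2, 0, 2) = [4, 8, 0]. Then w[k] = R[0,0,k] / -4 for each k, giving w = [4, 8, 0] / -4 = (-1, -2, 0).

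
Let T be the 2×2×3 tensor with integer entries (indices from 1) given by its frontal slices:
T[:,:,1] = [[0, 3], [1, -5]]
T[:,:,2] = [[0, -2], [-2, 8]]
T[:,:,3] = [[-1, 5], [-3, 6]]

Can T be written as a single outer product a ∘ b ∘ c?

The mode-3 unfolding of T (rows indexed by k, columns by (i,j) = (1,1), (1,2), (2,1), (2,2)) is [[0, 3, 1, -5], [0, -2, -2, 8], [-1, 5, -3, 6]].
There the 3×3 minor on rows k ∈ {1, 2, 3}, columns (i,j) ∈ {(1,1), (1,2), (2,1)} is det [[0, 3, 1], [0, -2, -2], [-1, 5, -3]] = 4 ≠ 0, so this unfolding has rank ≥ 3; CP rank is at least every unfolding rank, so rank(T) ≥ 3.
In particular rank(T) ≥ 3 > 1, so T is not rank-1.

No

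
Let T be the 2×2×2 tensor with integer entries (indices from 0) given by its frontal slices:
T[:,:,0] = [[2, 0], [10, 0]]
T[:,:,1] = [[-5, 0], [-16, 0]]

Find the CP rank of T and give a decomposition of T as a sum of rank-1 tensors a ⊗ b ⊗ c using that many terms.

rank(T) = 2

Lower bound: the mode-1 unfolding of T (rows indexed by i, columns by (j,k) = (0,0), (0,1), (1,0), (1,1)) is [[2, -5, 0, 0], [10, -16, 0, 0]].
There the 2×2 minor on rows i ∈ {0, 1}, columns (j,k) ∈ {(0,0), (0,1)} is det [[2, -5], [10, -16]] = 18 ≠ 0, so this unfolding has rank ≥ 2; CP rank is at least every unfolding rank, so rank(T) ≥ 2. (Flattening ranks never certify an upper bound on CP rank; for that we must actually write T with 2 rank-1 terms.)
Upper bound — finding two terms. Every mode-2 slice of T is a multiple of one matrix: T[:,j,:] = b[j]·M with b = [1, 0] and M = [[2, -5], [10, -16]] (rows indexed by i, columns by k). So it suffices to write M as a sum of two rank-1 matrices.
Splitting M by its rows (i = 0, 1), M = [1, 0][2, -5]ᵀ + [0, 1][10, -16]ᵀ.
Hence T = [1, 0] ⊗ [1, 0] ⊗ [2, -5] + [0, 1] ⊗ [1, 0] ⊗ [10, -16], so rank(T) ≤ 2.
These bounds meet, so rank(T) = 2.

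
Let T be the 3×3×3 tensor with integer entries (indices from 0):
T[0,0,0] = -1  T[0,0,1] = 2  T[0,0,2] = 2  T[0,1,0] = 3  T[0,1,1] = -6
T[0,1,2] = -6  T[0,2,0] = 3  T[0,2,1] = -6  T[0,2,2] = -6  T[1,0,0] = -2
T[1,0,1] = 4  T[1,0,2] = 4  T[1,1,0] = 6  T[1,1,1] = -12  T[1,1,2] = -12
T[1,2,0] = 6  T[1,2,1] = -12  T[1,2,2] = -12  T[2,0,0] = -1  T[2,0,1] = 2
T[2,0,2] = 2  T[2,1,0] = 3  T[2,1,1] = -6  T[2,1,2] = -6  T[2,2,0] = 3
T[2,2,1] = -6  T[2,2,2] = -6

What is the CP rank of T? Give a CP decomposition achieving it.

Lower bound: T ≠ 0 (e.g. T[0,0,0] = -1), so rank(T) ≥ 1.
Upper bound: the mode-1 fibre T[:,0,0] = [-1, -2, -1] gives a = [1, 2, 1] (primitive direction); the mode-2 fibre T[0,:,0] = [-1, 3, 3] gives b = [1, -3, -3]; then c[k] = T[0,0,k] / (a[0]·b[0]) = [-1, 2, 2] / 1 = [-1, 2, 2].
Expanding [1, 2, 1] ⊗ [1, -3, -3] ⊗ [-1, 2, 2] reproduces all 27 entries of T, so T = [1, 2, 1] ⊗ [1, -3, -3] ⊗ [-1, 2, 2] and rank(T) ≤ 1.
These bounds meet, so rank(T) = 1.

rank(T) = 1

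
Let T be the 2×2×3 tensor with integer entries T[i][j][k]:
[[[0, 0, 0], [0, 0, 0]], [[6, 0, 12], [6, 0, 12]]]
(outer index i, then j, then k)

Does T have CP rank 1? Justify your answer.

If T = a ⊗ b ⊗ c then every fibre of T is a multiple of the corresponding factor, so read the factors off the fibres through the nonzero entry T[1,0,0] = 6.
The mode-1 fibre T[:,0,0] = [0, 6] gives a = [0, 1] (primitive direction); the mode-2 fibre T[1,:,0] = [6, 6] gives b = [1, 1]; then c[k] = T[1,0,k] / (a[1]·b[0]) = [6, 0, 12] / 1 = [6, 0, 12].
Expanding [0, 1] ⊗ [1, 1] ⊗ [6, 0, 12] reproduces all 12 entries of T, so T = [0, 1] ⊗ [1, 1] ⊗ [6, 0, 12] and rank(T) ≤ 1.
Equivalently every frontal slice T[:,:,k] is c[k] times the rank-1 matrix [0, 1] ⊗ [1, 1]. So T has rank 1 (it is nonzero).

Yes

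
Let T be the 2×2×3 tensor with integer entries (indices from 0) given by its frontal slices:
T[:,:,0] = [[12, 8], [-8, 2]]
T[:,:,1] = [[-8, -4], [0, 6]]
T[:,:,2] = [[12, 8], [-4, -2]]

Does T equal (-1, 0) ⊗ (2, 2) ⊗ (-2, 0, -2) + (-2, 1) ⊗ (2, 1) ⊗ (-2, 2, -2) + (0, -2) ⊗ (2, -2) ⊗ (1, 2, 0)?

Reconstruct entry (1,0,1) from the claimed factors: Σₗ aₗ[1]bₗ[0]cₗ[1] = (0)·(2)·(0) + (1)·(2)·(2) + (-2)·(2)·(2) = -4, but T[1,0,1] = 0. The claim is false.

No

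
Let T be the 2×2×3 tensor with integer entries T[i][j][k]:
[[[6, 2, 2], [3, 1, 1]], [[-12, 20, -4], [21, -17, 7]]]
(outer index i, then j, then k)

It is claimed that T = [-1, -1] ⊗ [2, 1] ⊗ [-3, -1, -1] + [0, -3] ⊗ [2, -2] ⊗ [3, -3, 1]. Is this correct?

Reconstruct entrywise from the claimed factors. For example, T[1,0,2] = -4 and Σₗ aₗ[1]bₗ[0]cₗ[2] = (-1)·(2)·(-1) + (-3)·(2)·(1) = -4; checking all 12 entries, every one matches. The claim holds.

Yes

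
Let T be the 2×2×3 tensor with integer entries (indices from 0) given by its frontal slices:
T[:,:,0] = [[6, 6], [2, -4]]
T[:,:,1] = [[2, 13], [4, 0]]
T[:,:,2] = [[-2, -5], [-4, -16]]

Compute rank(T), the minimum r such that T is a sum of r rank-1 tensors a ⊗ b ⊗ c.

3

Lower bound: in the mode-3 unfolding of T (rows indexed by k, columns by (i,j)) the 3×3 minor on rows k ∈ {0, 1, 2}, columns (i,j) ∈ {(0,0), (0,1), (1,0)} is det [[6, 6, 2], [2, 13, 4], [-2, -5, -4]] = -160 ≠ 0, so that unfolding has rank ≥ 3 and hence rank(T) ≥ 3 (CP rank is at least every unfolding rank, though it can be larger).
Upper bound: T is a sum of 3 rank-1 terms, T = [1, -2] ⊗ [0, 1] ⊗ [4, 4, 4] + [1, 0] ⊗ [2, -1] ⊗ [2, -1, 1] + [1, 1] ⊗ [1, 2] ⊗ [2, 4, -4] (one valid choice — decompositions are not unique — normalised so each a, b is primitive with positive first nonzero entry; check it by expanding all entries), so rank(T) ≤ 3.
These bounds meet, so rank(T) = 3.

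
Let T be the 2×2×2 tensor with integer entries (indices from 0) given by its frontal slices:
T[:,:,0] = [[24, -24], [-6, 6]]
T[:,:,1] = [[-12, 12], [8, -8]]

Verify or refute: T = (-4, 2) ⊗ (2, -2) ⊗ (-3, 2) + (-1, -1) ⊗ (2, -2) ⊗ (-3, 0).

No

Reconstruct entry (0,0,0) from the claimed factors: Σₗ aₗ[0]bₗ[0]cₗ[0] = (-4)·(2)·(-3) + (-1)·(2)·(-3) = 30, but T[0,0,0] = 24. The claim is false.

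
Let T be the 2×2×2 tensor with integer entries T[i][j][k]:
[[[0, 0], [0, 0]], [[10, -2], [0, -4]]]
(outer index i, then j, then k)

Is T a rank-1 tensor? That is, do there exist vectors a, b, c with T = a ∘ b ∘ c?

No

The mode-2 unfolding of T (rows indexed by j, columns by (i,k) = (0,0), (0,1), (1,0), (1,1)) is [[0, 0, 10, -2], [0, 0, 0, -4]].
There the 2×2 minor on rows j ∈ {0, 1}, columns (i,k) ∈ {(1,0), (1,1)} is det [[10, -2], [0, -4]] = -40 ≠ 0, so this unfolding has rank ≥ 2; CP rank is at least every unfolding rank, so rank(T) ≥ 2.
In particular rank(T) ≥ 2 > 1, so T is not rank-1.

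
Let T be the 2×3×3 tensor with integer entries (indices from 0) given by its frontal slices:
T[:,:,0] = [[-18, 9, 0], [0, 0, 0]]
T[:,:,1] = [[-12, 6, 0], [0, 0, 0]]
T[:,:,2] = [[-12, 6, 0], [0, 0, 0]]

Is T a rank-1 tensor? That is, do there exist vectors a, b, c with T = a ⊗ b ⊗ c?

If T = a ⊗ b ⊗ c then every fibre of T is a multiple of the corresponding factor, so read the factors off the fibres through the nonzero entry T[0,0,0] = -18.
The mode-1 fibre T[:,0,0] = [-18, 0] gives a = [1, 0] (primitive direction); the mode-2 fibre T[0,:,0] = [-18, 9, 0] gives b = [2, -1, 0]; then c[k] = T[0,0,k] / (a[0]·b[0]) = [-18, -12, -12] / 2 = [-9, -6, -6].
Expanding [1, 0] ⊗ [2, -1, 0] ⊗ [-9, -6, -6] reproduces all 18 entries of T, so T = [1, 0] ⊗ [2, -1, 0] ⊗ [-9, -6, -6] and rank(T) ≤ 1.
Equivalently every frontal slice T[:,:,k] is c[k] times the rank-1 matrix [1, 0] ⊗ [2, -1, 0]. So T has rank 1 (it is nonzero).

Yes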